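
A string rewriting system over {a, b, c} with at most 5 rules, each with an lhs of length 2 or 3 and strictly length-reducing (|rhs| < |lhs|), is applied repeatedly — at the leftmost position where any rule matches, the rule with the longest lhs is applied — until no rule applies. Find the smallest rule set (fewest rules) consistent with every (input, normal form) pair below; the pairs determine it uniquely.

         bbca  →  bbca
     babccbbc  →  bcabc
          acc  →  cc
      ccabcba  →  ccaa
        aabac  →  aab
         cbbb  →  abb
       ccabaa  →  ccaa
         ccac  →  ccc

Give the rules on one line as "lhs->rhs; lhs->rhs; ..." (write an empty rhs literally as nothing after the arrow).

ac->c; ba->; bac->b; cb->a

  | bbca
  | babccbbc => bccbbc => bcabc
  | acc => cc
  | ccabcba => ccabaa => ccaa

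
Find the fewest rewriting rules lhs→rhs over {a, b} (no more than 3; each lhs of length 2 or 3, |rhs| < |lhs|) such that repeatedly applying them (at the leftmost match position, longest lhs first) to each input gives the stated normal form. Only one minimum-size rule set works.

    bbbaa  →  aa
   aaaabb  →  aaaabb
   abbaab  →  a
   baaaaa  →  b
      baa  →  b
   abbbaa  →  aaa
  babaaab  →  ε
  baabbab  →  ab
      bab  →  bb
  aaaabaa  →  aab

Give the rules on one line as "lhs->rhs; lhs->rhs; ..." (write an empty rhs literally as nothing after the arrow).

  | bbbaa => aa
  | aaaabb
  | abbaab => abbab => abbb => a
  | baaaaa => baaaa => baaa => baa => ba => b

aba->b; ba->b; bbb->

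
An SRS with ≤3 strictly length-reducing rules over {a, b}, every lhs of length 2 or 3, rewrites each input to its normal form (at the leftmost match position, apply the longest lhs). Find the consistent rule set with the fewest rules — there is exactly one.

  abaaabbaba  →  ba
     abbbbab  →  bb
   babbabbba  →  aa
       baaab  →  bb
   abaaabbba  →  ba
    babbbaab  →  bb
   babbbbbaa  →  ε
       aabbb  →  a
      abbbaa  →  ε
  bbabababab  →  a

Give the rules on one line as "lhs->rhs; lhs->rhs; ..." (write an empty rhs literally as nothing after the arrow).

  | abaaabbaba => baaabbaba => bbbaba => aaba => aba => ba
  | abbbbab => bbbbab => abab => bab => bb
  | babbabbba => bbbabbba => aabbba => abbba => bbba => aa
  | baaab => bb

aaa->; ab->b; bbb->a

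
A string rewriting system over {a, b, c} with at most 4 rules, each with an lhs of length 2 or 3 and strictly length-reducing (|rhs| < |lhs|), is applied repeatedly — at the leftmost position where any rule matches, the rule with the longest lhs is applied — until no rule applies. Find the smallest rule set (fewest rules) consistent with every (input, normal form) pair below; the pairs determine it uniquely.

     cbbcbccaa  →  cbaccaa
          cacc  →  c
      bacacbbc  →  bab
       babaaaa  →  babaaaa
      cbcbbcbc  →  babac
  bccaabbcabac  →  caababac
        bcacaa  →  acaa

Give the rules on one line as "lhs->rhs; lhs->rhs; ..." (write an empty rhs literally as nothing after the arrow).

  | cbbcbccaa => cbaccaa
  | cacc => c
  | bacacbbc => babbc => bab
  | babaaaa

bc->; bcb->a; cac->; cbc->ba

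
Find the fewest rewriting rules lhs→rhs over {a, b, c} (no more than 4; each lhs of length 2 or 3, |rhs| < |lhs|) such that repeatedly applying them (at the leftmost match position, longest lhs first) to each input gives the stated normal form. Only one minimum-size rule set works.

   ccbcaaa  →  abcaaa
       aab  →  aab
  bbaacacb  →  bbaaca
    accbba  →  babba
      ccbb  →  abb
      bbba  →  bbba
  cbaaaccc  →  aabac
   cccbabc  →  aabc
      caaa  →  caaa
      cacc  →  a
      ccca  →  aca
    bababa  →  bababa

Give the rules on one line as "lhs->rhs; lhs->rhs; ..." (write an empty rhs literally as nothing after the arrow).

  | ccbcaaa => abcaaa
  | aab
  | bbaacacb => bbaaca
  | accbba => babba

acc->ba; cb->; cc->a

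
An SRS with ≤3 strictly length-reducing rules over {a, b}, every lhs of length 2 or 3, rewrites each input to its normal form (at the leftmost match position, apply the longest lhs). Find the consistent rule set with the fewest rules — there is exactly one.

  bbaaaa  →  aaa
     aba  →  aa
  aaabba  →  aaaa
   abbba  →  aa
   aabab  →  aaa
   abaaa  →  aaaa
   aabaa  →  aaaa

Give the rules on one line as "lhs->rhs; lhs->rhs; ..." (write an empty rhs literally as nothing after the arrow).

  | bbaaaa => aaa
  | aba => aa
  | aaabba => aaaba => aaaa
  | abbba => abba => aba => aa

ab->a; bba->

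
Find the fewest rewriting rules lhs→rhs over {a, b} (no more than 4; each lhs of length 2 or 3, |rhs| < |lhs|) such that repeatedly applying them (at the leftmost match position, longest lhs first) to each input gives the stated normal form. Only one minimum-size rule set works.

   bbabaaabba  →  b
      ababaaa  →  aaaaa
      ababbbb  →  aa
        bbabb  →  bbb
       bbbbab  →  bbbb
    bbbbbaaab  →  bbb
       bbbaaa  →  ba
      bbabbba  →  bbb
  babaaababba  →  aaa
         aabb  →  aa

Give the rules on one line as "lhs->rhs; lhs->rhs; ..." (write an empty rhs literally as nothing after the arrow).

ab->a; baa->; bab->b; bba->b

  | bbabaaabba => bbaaabba => baabba => bba => b
  | ababaaa => aabaaa => aaaaa
  | ababbbb => aabbbb => aabbb => aabb => aab => aa
  | bbabb => bbb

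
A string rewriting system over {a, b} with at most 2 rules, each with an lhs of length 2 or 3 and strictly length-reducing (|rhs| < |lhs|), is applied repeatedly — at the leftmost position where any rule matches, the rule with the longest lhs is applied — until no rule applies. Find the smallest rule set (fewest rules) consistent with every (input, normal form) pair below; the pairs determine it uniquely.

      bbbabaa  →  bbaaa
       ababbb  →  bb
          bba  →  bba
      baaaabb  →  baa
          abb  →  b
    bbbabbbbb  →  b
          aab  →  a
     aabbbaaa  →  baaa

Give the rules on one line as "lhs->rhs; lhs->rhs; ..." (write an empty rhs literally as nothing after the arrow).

ab->; bab->a

  | bbbabaa => bbaaa
  | ababbb => abbb => bb
  | bba
  | baaaabb => baaab => baa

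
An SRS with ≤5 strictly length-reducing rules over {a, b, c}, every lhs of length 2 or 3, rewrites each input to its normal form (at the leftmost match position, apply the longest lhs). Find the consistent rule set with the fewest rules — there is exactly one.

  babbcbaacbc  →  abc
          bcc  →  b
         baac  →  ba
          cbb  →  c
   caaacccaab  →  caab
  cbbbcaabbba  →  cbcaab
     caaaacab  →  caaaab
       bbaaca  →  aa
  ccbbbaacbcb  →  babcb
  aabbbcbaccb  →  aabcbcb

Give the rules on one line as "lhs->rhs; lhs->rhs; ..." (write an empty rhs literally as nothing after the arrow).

  | babbcbaacbc => bacbaacbc => bbaacbc => aacbc => abc
  | bcc => b
  | baac => ba
  | cbb => c

aba->ab; ac->; bb->; cc->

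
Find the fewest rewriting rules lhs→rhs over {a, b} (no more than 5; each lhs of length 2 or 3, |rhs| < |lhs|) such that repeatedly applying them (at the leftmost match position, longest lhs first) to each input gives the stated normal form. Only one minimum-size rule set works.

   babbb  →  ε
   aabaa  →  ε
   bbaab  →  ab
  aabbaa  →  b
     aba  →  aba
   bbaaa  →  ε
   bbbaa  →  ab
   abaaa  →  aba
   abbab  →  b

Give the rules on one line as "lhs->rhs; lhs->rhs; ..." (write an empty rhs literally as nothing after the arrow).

  | babbb => bbab => aab => ε
  | aabaa => aa => ε
  | bbaab => aaab => ab
  | aabbaa => baa => b

aa->; aab->; abb->ba; bb->a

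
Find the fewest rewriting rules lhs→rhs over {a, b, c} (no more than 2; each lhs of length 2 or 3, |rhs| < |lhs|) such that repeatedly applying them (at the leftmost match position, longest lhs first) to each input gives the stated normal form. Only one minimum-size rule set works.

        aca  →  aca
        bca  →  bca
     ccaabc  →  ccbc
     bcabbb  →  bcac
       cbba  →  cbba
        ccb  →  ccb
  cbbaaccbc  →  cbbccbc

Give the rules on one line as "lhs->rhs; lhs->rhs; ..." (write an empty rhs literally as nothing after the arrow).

  | aca
  | bca
  | ccaabc => ccbc
  | bcabbb => bcac

aa->; bbb->c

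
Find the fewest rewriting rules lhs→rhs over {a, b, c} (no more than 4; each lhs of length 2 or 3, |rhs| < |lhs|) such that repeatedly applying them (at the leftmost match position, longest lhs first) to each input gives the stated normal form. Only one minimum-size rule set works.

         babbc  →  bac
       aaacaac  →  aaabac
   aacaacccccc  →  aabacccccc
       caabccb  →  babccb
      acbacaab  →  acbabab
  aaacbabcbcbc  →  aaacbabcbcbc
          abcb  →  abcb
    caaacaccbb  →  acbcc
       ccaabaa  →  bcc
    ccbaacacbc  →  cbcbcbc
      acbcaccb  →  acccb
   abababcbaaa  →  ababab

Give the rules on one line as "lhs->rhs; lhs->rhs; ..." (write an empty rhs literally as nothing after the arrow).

  | babbc => bac
  | aaacaac => aaabac
  | aacaacccccc => aabacccccc
  | caabccb => babccb

baa->ac; bb->; ca->b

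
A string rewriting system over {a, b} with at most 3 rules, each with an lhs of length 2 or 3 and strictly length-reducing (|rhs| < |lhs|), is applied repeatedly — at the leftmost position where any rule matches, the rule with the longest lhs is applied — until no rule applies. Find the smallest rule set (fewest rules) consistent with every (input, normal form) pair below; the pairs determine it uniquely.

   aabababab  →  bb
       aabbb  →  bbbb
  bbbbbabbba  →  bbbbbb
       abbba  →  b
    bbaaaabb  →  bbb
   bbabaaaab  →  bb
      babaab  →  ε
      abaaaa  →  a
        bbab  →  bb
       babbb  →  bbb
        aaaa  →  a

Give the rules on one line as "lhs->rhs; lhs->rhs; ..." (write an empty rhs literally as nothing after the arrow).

  | aabababab => bbababab => bbabab => bbab => bb
  | aabbb => bbbb
  | bbbbbabbba => bbbbbbba => bbbbbb
  | abbba => bba => b

aa->b; ab->; ba->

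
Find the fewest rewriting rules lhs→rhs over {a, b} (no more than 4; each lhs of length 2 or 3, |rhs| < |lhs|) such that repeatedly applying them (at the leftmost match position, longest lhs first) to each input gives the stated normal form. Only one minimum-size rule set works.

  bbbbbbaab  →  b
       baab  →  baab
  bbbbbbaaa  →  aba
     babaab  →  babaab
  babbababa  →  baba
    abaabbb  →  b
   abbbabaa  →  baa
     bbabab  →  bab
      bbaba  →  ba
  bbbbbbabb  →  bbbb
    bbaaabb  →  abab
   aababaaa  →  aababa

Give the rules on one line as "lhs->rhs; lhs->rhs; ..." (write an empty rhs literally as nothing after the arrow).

  | bbbbbbaab => bbbbabab => bbabbab => abbbab => bbab => abb => b
  | baab
  | bbbbbbaaa => bbbbabaa => bbabbaa => abbbaa => bbaa => aba
  | babaab

aaa->a; abb->b; bba->ab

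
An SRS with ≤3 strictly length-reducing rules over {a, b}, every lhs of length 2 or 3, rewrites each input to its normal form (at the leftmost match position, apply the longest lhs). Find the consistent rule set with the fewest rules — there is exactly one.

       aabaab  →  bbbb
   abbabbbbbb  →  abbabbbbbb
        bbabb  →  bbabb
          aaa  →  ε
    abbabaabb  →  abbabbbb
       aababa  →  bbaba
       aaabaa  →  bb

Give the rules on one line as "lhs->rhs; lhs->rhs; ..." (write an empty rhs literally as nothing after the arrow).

aa->b; aaa->

  | aabaab => bbaab => bbbb
  | abbabbbbbb
  | bbabb
  | aaa => ε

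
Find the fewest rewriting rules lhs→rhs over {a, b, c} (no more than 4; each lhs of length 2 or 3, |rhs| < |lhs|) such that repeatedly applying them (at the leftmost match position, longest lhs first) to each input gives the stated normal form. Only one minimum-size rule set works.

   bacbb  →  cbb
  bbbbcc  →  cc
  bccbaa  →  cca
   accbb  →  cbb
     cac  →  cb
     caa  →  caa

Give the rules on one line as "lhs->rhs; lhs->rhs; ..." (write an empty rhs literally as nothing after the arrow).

ac->b; ba->; bc->c

  | bacbb => cbb
  | bbbbcc => bbbcc => bbcc => bcc => cc
  | bccbaa => ccbaa => cca
  | accbb => bcbb => cbb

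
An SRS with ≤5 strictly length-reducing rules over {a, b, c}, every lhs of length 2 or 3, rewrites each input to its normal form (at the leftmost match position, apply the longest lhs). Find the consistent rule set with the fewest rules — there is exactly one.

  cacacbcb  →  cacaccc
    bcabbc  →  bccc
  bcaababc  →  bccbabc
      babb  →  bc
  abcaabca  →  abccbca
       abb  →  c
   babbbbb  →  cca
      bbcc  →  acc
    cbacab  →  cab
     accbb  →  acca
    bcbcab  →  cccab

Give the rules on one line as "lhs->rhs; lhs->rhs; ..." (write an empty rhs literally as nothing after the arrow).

aa->c; bac->; bb->a; bcb->cc

  | cacacbcb => cacaccc
  | bcabbc => bcaac => bccc
  | bcaababc => bccbabc
  | babb => baa => bc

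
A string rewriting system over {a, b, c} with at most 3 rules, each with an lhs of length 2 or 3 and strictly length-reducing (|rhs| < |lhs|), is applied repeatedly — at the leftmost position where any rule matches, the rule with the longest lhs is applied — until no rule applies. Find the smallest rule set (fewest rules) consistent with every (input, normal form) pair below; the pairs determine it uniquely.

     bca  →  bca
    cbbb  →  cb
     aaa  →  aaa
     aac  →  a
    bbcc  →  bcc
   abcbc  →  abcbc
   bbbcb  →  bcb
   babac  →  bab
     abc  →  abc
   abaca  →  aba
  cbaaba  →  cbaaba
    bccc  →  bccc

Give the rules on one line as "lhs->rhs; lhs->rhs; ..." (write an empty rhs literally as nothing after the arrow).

  | bca
  | cbbb => cbb => cb
  | aaa
  | aac => a

ac->; bb->b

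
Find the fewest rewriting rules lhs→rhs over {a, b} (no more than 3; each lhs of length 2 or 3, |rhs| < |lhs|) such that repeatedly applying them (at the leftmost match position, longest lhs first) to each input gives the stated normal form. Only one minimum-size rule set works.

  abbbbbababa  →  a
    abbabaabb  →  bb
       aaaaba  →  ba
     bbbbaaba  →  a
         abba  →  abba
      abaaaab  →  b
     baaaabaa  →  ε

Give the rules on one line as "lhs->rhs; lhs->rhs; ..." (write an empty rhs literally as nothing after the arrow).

aa->; baa->a; bab->aa

  | abbbbbababa => abbbbaaaba => abbbaaba => abbaba => abaaa => aaa => a
  | abbabaabb => abaaaabb => aaaabb => aabb => bb
  | aaaaba => aaba => ba
  | bbbbaaba => bbbaba => bbaaa => baa => a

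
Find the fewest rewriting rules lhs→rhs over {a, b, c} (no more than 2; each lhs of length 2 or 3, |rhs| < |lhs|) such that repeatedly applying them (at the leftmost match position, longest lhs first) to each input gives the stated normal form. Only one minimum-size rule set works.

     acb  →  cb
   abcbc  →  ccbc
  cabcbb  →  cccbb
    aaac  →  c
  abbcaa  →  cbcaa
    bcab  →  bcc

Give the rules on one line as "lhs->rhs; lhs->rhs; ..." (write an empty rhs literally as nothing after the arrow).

ab->c; ac->c

  | acb => cb
  | abcbc => ccbc
  | cabcbb => cccbb
  | aaac => aac => ac => c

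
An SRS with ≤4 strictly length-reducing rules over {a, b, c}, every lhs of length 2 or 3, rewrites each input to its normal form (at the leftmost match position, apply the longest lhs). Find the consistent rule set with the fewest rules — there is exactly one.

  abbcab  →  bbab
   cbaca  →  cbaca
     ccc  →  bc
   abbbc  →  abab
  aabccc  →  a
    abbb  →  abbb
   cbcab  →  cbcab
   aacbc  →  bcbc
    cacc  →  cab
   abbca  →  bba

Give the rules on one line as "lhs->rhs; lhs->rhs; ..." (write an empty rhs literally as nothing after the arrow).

aa->b; bbc->ab; bcc->; cc->b

  | abbcab => aabab => bbab
  | cbaca
  | ccc => bc
  | abbbc => abab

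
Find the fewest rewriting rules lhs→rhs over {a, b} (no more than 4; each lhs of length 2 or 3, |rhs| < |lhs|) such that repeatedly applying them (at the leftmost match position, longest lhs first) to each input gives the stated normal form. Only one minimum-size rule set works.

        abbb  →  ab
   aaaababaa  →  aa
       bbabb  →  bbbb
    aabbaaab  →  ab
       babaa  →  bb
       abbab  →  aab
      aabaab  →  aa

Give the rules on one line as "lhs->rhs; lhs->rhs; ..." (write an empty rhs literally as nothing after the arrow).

aaa->a; abb->a; ba->b

  | abbb => ab
  | aaaababaa => aababaa => aabbaa => aaaa => aa
  | bbabb => bbbb
  | aabbaaab => aaaaab => aaab => ab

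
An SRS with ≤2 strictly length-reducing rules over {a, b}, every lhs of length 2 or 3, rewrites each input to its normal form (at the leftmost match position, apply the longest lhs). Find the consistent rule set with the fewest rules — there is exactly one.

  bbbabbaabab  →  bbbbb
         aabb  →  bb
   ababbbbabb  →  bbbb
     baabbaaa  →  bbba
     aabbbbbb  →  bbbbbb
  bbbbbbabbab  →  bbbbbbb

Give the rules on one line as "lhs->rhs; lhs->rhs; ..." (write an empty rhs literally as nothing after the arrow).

aa->; ab->

  | bbbabbaabab => bbbbaabab => bbbbbab => bbbbb
  | aabb => bb
  | ababbbbabb => abbbbabb => bbbabb => bbbb
  | baabbaaa => bbbaaa => bbba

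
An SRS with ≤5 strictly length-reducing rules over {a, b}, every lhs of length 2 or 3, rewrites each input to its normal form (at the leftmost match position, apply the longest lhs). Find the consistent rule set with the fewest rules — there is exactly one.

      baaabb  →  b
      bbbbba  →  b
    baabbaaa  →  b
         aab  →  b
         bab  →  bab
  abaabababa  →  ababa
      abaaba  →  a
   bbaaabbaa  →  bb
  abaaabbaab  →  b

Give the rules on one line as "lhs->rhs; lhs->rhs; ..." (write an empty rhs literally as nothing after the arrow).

  | baaabb => bbabb => abbb => b
  | bbbbba => bbbab => babb => b
  | baabbaaa => bbbaaa => babaa => babb => b
  | aab => b

aa->b; aab->b; abb->; bba->ab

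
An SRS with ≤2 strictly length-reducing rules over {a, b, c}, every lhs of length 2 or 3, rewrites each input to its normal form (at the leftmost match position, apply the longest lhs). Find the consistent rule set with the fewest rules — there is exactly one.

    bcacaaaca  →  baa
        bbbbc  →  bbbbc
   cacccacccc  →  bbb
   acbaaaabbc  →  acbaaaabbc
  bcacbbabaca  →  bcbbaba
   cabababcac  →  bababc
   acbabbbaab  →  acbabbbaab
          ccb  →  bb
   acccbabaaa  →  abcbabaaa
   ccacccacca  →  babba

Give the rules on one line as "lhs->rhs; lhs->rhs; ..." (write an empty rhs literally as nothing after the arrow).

  | bcacaaaca => bcaaaca => baaca => baa
  | bbbbc
  | cacccacccc => cccacccc => bcacccc => bcccc => bbcc => bbb
  | acbaaaabbc

ca->; cc->b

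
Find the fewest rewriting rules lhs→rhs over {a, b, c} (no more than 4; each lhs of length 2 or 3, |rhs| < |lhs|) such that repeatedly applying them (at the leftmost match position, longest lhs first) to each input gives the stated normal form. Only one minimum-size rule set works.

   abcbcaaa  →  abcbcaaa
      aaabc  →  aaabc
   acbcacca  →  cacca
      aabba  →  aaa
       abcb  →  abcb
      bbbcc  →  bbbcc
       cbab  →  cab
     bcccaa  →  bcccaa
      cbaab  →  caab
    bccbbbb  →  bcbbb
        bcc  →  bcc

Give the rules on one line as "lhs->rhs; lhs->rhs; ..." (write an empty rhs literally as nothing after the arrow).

acb->; ba->a; ccb->c

  | abcbcaaa
  | aaabc
  | acbcacca => cacca
  | aabba => aaba => aaa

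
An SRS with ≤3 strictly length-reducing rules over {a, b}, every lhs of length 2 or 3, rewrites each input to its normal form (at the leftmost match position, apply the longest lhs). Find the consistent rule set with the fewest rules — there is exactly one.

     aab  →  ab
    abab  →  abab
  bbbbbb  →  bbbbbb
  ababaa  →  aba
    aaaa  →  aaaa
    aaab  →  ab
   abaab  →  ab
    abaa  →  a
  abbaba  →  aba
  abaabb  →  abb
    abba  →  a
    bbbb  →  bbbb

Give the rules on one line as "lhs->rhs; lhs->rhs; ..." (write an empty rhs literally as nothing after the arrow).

  | aab => ab
  | abab
  | bbbbbb
  | ababaa => aba

aab->ab; baa->; bba->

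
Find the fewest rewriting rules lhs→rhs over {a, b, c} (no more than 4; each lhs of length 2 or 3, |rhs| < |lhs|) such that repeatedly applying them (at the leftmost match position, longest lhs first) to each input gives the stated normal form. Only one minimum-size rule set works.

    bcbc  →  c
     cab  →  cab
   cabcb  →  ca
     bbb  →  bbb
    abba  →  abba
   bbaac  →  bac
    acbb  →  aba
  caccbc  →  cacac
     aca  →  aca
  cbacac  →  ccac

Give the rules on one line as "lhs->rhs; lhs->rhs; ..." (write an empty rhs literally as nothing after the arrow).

aa->c; bc->a; cb->a; cbb->ba

  | bcbc => abc => aa => c
  | cab
  | cabcb => caab => ccb => ca
  | bbb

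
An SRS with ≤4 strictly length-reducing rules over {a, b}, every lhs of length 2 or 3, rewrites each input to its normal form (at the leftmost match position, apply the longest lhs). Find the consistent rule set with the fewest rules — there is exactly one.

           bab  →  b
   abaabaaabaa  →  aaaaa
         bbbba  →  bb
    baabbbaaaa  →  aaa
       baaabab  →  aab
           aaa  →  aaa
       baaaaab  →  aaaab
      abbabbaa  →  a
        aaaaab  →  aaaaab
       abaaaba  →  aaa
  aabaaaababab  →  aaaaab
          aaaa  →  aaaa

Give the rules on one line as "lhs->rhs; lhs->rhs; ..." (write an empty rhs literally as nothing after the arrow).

abb->b; ba->; bba->

  | bab => b
  | abaabaaabaa => aabaaabaa => aaaabaa => aaaaa
  | bbbba => bb
  | baabbbaaaa => abbbaaaa => bbaaaa => aaa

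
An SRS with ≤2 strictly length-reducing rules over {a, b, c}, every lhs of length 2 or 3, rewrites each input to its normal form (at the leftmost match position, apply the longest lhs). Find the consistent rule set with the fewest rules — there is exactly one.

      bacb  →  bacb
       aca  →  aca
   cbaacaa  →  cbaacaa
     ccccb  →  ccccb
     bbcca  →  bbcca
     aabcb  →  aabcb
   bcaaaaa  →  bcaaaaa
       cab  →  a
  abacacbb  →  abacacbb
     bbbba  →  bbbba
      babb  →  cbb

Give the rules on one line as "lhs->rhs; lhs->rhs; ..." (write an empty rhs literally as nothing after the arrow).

  | bacb
  | aca
  | cbaacaa
  | ccccb

bab->cb; cab->a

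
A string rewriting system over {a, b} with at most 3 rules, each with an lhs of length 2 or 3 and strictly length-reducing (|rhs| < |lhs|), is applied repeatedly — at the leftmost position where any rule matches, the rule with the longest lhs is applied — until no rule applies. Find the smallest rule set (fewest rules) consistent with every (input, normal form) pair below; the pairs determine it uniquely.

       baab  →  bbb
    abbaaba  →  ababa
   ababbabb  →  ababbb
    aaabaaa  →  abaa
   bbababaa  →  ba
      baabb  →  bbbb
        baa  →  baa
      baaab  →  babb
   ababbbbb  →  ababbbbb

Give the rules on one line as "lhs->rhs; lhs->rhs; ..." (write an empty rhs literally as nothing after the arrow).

  | baab => bbb
  | abbaaba => ababa
  | ababbabb => ababbb
  | aaabaaa => abbaaa => abaa

aab->bb; bba->b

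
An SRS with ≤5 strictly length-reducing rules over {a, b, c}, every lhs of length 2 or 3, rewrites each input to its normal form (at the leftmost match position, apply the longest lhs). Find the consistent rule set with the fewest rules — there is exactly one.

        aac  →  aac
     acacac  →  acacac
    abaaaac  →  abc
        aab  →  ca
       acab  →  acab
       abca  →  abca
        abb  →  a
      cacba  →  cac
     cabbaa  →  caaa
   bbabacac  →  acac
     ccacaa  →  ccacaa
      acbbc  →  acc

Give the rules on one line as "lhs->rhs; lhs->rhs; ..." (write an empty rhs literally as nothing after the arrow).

aab->ca; ba->; baa->b; bb->

  | aac
  | acacac
  | abaaaac => abaac => abc
  | aab => ca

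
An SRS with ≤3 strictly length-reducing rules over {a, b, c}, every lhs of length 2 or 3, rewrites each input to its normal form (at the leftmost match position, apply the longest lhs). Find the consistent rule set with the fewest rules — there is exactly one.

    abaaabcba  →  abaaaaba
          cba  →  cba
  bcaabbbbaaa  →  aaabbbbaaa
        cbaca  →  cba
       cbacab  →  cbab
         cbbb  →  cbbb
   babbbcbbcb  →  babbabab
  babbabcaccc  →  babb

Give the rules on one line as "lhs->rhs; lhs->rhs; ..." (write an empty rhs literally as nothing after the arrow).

ac->; bc->a

  | abaaabcba => abaaaaba
  | cba
  | bcaabbbbaaa => aaabbbbaaa
  | cbaca => cba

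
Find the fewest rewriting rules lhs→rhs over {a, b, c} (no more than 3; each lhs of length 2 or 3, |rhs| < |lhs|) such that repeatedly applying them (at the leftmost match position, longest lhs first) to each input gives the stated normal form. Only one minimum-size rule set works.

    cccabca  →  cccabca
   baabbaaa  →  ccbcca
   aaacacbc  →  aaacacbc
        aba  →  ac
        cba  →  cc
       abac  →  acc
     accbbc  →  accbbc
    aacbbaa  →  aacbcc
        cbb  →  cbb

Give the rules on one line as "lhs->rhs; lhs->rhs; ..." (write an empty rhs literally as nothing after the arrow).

ba->c; baa->cc

  | cccabca
  | baabbaaa => ccbbaaa => ccbcca
  | aaacacbc
  | aba => ac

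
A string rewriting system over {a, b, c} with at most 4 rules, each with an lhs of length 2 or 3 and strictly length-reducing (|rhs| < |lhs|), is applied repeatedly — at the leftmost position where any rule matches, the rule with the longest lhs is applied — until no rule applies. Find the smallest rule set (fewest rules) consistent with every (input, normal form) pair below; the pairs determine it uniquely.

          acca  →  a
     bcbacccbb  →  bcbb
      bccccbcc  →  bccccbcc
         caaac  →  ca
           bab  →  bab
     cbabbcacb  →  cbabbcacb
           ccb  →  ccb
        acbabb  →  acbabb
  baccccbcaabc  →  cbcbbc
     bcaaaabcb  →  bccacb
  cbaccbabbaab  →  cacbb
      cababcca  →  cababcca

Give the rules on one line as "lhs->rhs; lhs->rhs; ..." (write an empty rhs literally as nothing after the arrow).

  | acca => a
  | bcbacccbb => bcaccbb => bcbb
  | bccccbcc
  | caaac => cbac => ca

aa->b; acc->; bac->a; bbb->ca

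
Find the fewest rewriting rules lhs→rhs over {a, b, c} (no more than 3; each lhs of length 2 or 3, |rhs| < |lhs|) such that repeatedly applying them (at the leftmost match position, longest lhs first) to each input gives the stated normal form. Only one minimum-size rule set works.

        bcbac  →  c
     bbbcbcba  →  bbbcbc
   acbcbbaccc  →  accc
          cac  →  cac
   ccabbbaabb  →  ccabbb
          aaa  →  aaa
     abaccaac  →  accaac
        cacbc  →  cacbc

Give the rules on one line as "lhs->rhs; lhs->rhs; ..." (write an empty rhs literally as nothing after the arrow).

  | bcbac => bcc => c
  | bbbcbcba => bbbcbc
  | acbcbbaccc => acbcbccc => acbccc => accc
  | cac

ba->; bcc->c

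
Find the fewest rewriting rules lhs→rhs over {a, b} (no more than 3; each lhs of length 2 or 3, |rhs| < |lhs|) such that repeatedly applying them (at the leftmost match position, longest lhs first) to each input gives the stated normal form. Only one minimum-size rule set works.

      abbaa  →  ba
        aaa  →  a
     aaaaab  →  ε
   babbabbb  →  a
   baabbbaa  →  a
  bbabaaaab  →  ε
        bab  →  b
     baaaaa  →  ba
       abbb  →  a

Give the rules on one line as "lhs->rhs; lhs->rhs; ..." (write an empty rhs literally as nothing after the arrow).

  | abbaa => baa => ba
  | aaa => aa => a
  | aaaaab => aaaab => aaab => aab => ab => ε
  | babbabbb => bbabbb => aabbb => abbb => bb => a

aa->a; ab->; bb->a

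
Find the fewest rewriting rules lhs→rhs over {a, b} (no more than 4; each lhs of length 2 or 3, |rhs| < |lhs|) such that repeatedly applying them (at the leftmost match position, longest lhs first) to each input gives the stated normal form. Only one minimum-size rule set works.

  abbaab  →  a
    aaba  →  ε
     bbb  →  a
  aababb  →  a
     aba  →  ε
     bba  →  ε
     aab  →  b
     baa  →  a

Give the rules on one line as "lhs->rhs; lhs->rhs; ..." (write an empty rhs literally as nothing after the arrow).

  | abbaab => abaab => aaab => ab => a
  | aaba => ba => ε
  | bbb => ab => a
  | aababb => babb => bb => a

aa->; ab->a; ba->; bb->a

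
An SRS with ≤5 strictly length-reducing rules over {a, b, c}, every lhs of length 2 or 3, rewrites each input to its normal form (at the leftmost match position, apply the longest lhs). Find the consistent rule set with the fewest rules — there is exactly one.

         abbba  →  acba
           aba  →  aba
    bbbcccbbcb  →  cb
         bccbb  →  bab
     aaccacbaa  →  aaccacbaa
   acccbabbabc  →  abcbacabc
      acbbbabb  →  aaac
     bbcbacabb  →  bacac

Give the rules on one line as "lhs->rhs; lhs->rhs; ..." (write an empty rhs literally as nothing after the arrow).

bb->c; bbc->; ccb->a; ccc->bc

  | abbba => acba
  | aba
  | bbbcccbbcb => cbcccbbcb => cbbcbbcb => cbbcb => cb
  | bccbb => bab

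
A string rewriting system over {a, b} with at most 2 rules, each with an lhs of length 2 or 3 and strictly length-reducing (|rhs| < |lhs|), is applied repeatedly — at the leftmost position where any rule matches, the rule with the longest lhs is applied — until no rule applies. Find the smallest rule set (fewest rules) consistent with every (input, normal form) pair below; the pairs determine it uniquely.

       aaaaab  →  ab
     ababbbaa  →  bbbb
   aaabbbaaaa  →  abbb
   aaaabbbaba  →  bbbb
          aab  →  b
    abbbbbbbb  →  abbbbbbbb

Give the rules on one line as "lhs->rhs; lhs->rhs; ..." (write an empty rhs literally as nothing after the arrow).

aa->; aba->b

  | aaaaab => aaab => ab
  | ababbbaa => bbbbaa => bbbb
  | aaabbbaaaa => abbbaaaa => abbbaa => abbb
  | aaaabbbaba => aabbbaba => bbbaba => bbbb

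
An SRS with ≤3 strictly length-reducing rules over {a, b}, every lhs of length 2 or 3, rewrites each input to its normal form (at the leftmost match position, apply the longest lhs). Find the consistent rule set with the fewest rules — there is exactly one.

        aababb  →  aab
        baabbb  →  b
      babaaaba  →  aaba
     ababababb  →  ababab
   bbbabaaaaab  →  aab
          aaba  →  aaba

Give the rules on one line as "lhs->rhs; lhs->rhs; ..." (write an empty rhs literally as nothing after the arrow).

  | aababb => aab
  | baabbb => abbb => b
  | babaaaba => baaaba => aaba
  | ababababb => ababab

abb->; baa->a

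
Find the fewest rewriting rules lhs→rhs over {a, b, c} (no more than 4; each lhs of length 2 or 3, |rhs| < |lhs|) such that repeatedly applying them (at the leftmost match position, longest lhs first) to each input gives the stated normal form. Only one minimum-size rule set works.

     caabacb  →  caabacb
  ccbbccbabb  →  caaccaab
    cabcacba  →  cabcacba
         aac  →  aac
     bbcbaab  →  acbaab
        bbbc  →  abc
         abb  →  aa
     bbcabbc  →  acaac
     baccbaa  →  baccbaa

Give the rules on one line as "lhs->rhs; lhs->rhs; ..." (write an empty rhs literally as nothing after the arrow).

bab->aa; bb->a; cbb->aa

  | caabacb
  | ccbbccbabb => caaccbabb => caaccaab
  | cabcacba
  | aac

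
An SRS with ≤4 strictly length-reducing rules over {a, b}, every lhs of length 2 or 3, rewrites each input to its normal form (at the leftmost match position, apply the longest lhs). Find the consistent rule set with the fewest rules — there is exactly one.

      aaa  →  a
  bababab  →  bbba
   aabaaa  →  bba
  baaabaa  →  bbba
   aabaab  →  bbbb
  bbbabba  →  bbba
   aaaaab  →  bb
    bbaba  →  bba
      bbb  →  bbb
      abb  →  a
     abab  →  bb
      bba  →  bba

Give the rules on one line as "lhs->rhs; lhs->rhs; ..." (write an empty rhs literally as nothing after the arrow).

aa->a; aab->bb; ab->a

  | aaa => aa => a
  | bababab => baabab => bbbab => bbba
  | aabaaa => bbaaa => bbaa => bba
  | baaabaa => baabaa => bbbaa => bbba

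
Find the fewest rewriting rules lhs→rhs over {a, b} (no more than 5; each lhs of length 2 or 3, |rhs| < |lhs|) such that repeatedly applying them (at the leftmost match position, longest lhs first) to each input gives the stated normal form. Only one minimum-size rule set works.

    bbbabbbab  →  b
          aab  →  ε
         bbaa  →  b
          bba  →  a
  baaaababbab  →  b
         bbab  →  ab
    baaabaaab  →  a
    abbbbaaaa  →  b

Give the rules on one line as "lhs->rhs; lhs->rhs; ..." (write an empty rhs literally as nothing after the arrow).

aa->b; aaa->ab; ba->; bb->

  | bbbabbbab => babbbab => bbbab => bab => b
  | aab => bb => ε
  | bbaa => aa => b
  | bba => a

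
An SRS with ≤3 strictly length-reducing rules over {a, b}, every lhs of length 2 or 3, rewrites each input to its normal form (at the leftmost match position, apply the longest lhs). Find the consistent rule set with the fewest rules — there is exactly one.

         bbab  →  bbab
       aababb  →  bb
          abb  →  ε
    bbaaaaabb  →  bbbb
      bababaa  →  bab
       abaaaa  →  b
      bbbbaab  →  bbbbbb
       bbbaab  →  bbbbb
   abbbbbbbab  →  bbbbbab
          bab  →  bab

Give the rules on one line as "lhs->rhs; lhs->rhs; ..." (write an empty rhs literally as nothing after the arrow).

aa->b; abb->

  | bbab
  | aababb => bbabb => bb
  | abb => ε
  | bbaaaaabb => bbbaaabb => bbbbabb => bbbb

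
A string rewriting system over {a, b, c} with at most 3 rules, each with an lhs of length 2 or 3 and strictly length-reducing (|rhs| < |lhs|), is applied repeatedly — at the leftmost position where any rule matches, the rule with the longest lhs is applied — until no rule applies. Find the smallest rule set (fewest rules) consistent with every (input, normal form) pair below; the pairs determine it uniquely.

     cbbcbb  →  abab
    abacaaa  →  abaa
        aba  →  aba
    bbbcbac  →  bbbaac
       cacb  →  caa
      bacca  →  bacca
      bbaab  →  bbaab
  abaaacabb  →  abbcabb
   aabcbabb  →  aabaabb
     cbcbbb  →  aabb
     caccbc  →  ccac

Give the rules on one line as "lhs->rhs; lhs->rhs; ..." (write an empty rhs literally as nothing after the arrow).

  | cbbcbb => abcbb => abab
  | abacaaa => abcaaa => abcba => abaa
  | aba
  | bbbcbac => bbbaac

aaa->ba; aca->ca; cb->a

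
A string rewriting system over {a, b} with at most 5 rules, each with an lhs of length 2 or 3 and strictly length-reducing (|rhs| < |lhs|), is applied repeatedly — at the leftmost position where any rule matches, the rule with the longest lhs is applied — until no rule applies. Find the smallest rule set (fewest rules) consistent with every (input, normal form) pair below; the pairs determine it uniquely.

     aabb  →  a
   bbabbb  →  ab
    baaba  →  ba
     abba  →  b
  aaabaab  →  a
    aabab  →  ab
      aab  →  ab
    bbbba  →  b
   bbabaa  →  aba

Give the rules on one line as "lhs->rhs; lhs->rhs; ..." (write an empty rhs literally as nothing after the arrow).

aa->a; aaa->b; bab->b; bb->a

  | aabb => abb => aa => a
  | bbabbb => aabbb => abbb => aab => ab
  | baaba => baba => ba
  | abba => aaa => b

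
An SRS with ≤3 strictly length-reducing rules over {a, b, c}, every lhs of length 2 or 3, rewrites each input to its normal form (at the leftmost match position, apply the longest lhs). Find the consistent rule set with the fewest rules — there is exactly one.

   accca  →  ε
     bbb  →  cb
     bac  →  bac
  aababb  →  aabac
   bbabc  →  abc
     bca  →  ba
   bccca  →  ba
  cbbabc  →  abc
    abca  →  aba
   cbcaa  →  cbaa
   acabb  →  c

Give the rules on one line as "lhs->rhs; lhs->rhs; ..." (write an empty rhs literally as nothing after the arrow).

aca->; bb->c; ca->a

  | accca => acca => aca => ε
  | bbb => cb
  | bac
  | aababb => aabac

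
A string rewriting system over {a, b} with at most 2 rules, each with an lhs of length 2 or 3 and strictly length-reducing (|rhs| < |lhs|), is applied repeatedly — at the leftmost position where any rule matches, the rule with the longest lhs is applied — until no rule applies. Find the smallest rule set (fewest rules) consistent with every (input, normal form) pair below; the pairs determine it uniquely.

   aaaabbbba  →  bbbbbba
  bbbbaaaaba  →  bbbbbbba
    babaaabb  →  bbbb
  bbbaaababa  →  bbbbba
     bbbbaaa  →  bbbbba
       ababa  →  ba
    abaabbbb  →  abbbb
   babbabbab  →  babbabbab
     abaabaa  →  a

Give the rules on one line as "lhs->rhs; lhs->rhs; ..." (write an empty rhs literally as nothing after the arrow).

  | aaaabbbba => baabbbba => bbbbbba
  | bbbbaaaaba => bbbbbaaba => bbbbbbba
  | babaaabb => baabb => bbbb
  | bbbaaababa => bbbbababa => bbbbba

aa->b; aba->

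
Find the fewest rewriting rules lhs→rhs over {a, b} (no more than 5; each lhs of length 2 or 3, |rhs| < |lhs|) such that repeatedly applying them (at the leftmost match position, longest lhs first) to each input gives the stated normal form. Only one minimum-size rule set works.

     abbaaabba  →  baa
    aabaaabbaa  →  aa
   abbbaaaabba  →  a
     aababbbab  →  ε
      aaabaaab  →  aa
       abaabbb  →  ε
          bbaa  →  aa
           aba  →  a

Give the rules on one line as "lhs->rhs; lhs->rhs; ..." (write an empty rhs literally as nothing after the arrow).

aab->; ab->; bab->ba; bb->

  | abbaaabba => baaabba => baba => baa
  | aabaaabbaa => aaabbaa => abaa => aa
  | abbbaaaabba => bbaaaabba => aaaabba => aaba => a
  | aababbbab => abbbab => bbab => ab => ε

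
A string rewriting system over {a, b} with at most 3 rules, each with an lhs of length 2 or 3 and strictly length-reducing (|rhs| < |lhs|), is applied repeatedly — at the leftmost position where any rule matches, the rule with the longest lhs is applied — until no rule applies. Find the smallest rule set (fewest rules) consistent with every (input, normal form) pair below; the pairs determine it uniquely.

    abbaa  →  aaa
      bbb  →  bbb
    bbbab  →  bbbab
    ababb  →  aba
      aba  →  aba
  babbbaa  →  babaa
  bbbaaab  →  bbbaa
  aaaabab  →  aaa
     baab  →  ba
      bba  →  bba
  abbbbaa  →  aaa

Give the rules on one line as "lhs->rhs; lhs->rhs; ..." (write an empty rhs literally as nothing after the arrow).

  | abbaa => aaa
  | bbb
  | bbbab
  | ababb => aba

aab->a; abb->a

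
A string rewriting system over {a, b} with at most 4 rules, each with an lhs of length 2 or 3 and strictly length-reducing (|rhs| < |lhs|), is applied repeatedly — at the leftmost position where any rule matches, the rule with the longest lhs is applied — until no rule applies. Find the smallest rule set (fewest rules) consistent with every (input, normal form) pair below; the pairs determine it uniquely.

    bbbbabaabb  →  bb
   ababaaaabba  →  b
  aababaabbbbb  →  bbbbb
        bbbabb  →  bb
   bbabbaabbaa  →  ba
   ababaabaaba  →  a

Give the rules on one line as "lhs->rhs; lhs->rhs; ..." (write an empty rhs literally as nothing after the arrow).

  | bbbbabaabb => bbabbaabb => abbbaabb => bbbaabb => bababb => abb => bb
  | ababaaaabba => babaaaabba => aaaabba => aaabba => aabba => abba => bba => ab => b
  | aababaabbbbb => ababaabbbbb => babaabbbbb => aabbbbb => abbbbb => bbbbb
  | bbbabb => babbb => bb

ab->b; bab->; bba->ab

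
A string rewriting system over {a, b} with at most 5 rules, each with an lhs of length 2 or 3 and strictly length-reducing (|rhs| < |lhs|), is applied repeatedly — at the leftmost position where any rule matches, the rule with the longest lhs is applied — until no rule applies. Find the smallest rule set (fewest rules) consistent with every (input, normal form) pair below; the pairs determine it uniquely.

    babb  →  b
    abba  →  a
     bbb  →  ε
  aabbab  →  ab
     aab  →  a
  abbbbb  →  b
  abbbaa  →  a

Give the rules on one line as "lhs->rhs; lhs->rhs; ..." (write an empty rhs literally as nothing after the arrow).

aa->b; ba->a; bb->a; bbb->

  | babb => abb => aa => b
  | abba => aaa => ba => a
  | bbb => ε
  | aabbab => bbbab => ab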